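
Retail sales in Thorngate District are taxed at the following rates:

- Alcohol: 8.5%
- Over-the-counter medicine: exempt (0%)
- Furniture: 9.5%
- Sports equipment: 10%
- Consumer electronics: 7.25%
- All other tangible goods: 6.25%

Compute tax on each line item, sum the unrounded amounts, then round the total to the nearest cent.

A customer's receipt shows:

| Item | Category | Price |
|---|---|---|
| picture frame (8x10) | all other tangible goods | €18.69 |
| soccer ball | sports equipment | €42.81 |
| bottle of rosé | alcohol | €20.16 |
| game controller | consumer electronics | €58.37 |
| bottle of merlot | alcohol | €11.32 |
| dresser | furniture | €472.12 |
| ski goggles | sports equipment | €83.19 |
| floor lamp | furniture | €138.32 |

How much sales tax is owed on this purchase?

Picture frame (8x10) €18.69: all other tangible goods → 6.25% → €1.168125
Soccer ball €42.81: sports equipment → 10% → €4.281
Bottle of rosé €20.16: alcohol → 8.5% → €1.7136
Game controller €58.37: consumer electronics → 7.25% → €4.231825
Bottle of merlot €11.32: alcohol → 8.5% → €0.9622
Dresser €472.12: furniture → 9.5% → €44.8514
Ski goggles €83.19: sports equipment → 10% → €8.319
Floor lamp €138.32: furniture → 9.5% → €13.1404
Unrounded tax sum = €78.66755 → €78.67

€78.67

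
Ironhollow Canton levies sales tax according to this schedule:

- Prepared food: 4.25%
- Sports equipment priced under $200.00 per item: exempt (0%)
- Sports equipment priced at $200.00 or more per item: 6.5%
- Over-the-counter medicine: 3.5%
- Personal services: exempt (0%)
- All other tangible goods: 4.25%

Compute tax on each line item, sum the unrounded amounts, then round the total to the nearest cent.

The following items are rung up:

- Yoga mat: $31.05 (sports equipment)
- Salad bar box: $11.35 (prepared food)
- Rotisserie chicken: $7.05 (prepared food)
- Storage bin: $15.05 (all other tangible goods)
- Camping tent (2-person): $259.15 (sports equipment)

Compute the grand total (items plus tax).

Yoga mat $31.05: sports equipment, under $200.00 → 0% → $0.00
Salad bar box $11.35: prepared food → 4.25% → $0.482375
Rotisserie chicken $7.05: prepared food → 4.25% → $0.299625
Storage bin $15.05: all other tangible goods → 4.25% → $0.639625
Camping tent (2-person) $259.15: sports equipment, $200.00 or more → 6.5% → $16.84475
Subtotal = $323.65; unrounded tax = $18.266375 → $18.27; total due = $341.92

$341.92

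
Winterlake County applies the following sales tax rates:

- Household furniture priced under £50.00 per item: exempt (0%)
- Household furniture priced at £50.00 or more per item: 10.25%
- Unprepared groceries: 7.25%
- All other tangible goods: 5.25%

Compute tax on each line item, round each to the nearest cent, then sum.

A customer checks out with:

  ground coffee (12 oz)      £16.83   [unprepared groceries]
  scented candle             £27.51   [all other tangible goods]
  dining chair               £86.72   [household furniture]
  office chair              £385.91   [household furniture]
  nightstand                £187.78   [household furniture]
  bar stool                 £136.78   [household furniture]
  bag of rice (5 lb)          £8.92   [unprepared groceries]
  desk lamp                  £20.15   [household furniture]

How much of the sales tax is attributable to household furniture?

£81.72

Dining chair £86.72: household furniture, £50.00 or more → 10.25% → £8.89
Office chair £385.91: household furniture, £50.00 or more → 10.25% → £39.56
Nightstand £187.78: household furniture, £50.00 or more → 10.25% → £19.25
Bar stool £136.78: household furniture, £50.00 or more → 10.25% → £14.02
Desk lamp £20.15: household furniture, under £50.00 → 0% → £0.00
Tax on household furniture = £8.89 + £39.56 + £19.25 + £14.02 + £0.00 = £81.72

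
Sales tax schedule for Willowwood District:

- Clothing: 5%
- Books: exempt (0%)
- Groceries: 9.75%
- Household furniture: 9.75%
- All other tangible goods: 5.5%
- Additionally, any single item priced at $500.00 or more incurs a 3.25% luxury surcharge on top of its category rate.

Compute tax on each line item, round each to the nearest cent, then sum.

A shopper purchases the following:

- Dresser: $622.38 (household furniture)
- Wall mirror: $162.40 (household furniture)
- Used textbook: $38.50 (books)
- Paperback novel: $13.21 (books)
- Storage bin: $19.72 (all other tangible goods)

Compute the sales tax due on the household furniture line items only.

$96.74

Dresser $622.38: household furniture → 9.75% + 3.25% surcharge = 13% → $80.91
Wall mirror $162.40: household furniture → 9.75% → $15.83
Tax on household furniture = $80.91 + $15.83 = $96.74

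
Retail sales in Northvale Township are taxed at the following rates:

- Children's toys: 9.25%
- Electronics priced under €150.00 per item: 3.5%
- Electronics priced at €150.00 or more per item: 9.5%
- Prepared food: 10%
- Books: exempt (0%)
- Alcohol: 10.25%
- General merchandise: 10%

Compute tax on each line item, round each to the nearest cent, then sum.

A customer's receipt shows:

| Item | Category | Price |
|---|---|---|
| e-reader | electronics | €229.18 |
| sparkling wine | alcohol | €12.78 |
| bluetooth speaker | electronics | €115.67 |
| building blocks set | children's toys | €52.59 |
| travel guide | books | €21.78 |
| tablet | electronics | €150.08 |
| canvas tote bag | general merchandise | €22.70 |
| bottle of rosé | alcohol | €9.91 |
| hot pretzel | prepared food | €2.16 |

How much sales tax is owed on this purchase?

€49.76

E-reader €229.18: electronics, €150.00 or more → 9.5% → €21.77
Sparkling wine €12.78: alcohol → 10.25% → €1.31
Bluetooth speaker €115.67: electronics, under €150.00 → 3.5% → €4.05
Building blocks set €52.59: children's toys → 9.25% → €4.86
Travel guide €21.78: books → 0% → €0.00
Tablet €150.08: electronics, €150.00 or more → 9.5% → €14.26
Canvas tote bag €22.70: general merchandise → 10% → €2.27
Bottle of rosé €9.91: alcohol → 10.25% → €1.02
Hot pretzel €2.16: prepared food → 10% → €0.22
Total tax = €21.77 + €1.31 + €4.05 + €4.86 + €14.26 + €2.27 + €1.02 + €0.22 = €49.76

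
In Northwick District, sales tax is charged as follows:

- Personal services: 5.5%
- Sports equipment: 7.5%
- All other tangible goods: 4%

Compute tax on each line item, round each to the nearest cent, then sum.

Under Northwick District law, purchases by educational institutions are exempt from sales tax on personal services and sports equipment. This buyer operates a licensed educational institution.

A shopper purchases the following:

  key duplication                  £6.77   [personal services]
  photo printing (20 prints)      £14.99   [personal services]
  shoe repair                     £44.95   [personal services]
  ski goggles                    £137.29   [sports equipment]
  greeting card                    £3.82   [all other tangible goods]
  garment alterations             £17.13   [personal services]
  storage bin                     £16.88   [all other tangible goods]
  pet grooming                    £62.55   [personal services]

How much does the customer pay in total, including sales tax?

£305.21

Key duplication £6.77: personal services, buyer-exempt → 0% → £0.00
Photo printing (20 prints) £14.99: personal services, buyer-exempt → 0% → £0.00
Shoe repair £44.95: personal services, buyer-exempt → 0% → £0.00
Ski goggles £137.29: sports equipment, buyer-exempt → 0% → £0.00
Greeting card £3.82: all other tangible goods → 4% → £0.15
Garment alterations £17.13: personal services, buyer-exempt → 0% → £0.00
Storage bin £16.88: all other tangible goods → 4% → £0.68
Pet grooming £62.55: personal services, buyer-exempt → 0% → £0.00
Subtotal = £304.38; tax = £0.83; total due = £305.21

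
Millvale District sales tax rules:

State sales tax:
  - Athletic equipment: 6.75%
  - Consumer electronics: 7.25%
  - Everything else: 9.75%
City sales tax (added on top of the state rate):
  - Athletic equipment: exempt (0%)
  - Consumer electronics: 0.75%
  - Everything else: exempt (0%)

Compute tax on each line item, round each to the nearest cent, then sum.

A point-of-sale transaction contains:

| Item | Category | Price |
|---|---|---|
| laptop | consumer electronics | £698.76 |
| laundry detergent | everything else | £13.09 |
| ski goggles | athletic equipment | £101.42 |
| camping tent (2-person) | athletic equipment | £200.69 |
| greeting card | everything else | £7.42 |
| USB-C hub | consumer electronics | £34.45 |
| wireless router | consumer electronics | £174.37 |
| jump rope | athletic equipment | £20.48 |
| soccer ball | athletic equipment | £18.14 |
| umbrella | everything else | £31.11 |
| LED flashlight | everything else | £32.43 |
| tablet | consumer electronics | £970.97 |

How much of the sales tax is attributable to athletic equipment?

£23.00

Ski goggles £101.42: athletic equipment → 6.75% + 0% city = 6.75% → £6.85
Camping tent (2-person) £200.69: athletic equipment → 6.75% + 0% city = 6.75% → £13.55
Jump rope £20.48: athletic equipment → 6.75% + 0% city = 6.75% → £1.38
Soccer ball £18.14: athletic equipment → 6.75% + 0% city = 6.75% → £1.22
Tax on athletic equipment = £6.85 + £13.55 + £1.38 + £1.22 = £23.00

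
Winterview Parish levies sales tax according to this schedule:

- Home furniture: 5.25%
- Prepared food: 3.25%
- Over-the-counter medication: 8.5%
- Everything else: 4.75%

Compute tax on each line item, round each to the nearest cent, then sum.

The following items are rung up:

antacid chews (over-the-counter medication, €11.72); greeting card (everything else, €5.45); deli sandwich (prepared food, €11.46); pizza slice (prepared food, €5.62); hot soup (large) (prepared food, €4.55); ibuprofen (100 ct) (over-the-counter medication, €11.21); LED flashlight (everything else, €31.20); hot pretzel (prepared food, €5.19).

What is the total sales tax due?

Antacid chews €11.72: over-the-counter medication → 8.5% → €1.00
Greeting card €5.45: everything else → 4.75% → €0.26
Deli sandwich €11.46: prepared food → 3.25% → €0.37
Pizza slice €5.62: prepared food → 3.25% → €0.18
Hot soup (large) €4.55: prepared food → 3.25% → €0.15
Ibuprofen (100 ct) €11.21: over-the-counter medication → 8.5% → €0.95
LED flashlight €31.20: everything else → 4.75% → €1.48
Hot pretzel €5.19: prepared food → 3.25% → €0.17
Total tax = €1.00 + €0.26 + €0.37 + €0.18 + €0.15 + €0.95 + €1.48 + €0.17 = €4.56

€4.56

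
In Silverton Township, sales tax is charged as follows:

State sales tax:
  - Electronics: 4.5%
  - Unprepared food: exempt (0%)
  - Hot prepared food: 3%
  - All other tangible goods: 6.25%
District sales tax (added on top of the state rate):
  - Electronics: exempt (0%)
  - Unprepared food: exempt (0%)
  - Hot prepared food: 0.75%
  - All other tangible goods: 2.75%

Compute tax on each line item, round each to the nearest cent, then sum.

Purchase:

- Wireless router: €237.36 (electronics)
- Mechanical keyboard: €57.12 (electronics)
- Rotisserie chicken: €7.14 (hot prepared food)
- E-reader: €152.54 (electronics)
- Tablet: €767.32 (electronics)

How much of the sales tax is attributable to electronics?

Wireless router €237.36: electronics → 4.5% + 0% district = 4.5% → €10.68
Mechanical keyboard €57.12: electronics → 4.5% + 0% district = 4.5% → €2.57
E-reader €152.54: electronics → 4.5% + 0% district = 4.5% → €6.86
Tablet €767.32: electronics → 4.5% + 0% district = 4.5% → €34.53
Tax on electronics = €10.68 + €2.57 + €6.86 + €34.53 = €54.64

€54.64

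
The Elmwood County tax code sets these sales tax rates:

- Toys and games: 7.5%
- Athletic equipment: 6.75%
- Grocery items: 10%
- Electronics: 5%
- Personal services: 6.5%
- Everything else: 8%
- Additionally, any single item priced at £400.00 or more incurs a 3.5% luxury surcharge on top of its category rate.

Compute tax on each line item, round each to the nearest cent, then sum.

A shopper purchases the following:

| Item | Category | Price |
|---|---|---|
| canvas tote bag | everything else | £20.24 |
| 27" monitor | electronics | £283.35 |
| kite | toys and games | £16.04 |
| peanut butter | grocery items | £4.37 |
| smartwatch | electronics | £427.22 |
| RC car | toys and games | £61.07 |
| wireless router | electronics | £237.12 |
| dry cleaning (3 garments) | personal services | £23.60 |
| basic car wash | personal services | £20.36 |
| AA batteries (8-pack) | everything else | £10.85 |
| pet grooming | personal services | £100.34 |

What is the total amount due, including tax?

Canvas tote bag £20.24: everything else → 8% → £1.62
27" monitor £283.35: electronics → 5% → £14.17
Kite £16.04: toys and games → 7.5% → £1.20
Peanut butter £4.37: grocery items → 10% → £0.44
Smartwatch £427.22: electronics → 5% + 3.5% surcharge = 8.5% → £36.31
RC car £61.07: toys and games → 7.5% → £4.58
Wireless router £237.12: electronics → 5% → £11.86
Dry cleaning (3 garments) £23.60: personal services → 6.5% → £1.53
Basic car wash £20.36: personal services → 6.5% → £1.32
AA batteries (8-pack) £10.85: everything else → 8% → £0.87
Pet grooming £100.34: personal services → 6.5% → £6.52
Subtotal = £1204.56; tax = £80.42; total due = £1284.98

£1284.98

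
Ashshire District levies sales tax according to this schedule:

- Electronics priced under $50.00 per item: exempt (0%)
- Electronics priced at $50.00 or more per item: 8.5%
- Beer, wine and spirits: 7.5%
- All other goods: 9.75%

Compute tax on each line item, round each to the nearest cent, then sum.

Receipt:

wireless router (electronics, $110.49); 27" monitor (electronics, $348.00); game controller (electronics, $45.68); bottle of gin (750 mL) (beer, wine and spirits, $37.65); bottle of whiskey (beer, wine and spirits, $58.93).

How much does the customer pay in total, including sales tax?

Wireless router $110.49: electronics, $50.00 or more → 8.5% → $9.39
27" monitor $348.00: electronics, $50.00 or more → 8.5% → $29.58
Game controller $45.68: electronics, under $50.00 → 0% → $0.00
Bottle of gin (750 mL) $37.65: beer, wine and spirits → 7.5% → $2.82
Bottle of whiskey $58.93: beer, wine and spirits → 7.5% → $4.42
Subtotal = $600.75; tax = $46.21; total due = $646.96

$646.96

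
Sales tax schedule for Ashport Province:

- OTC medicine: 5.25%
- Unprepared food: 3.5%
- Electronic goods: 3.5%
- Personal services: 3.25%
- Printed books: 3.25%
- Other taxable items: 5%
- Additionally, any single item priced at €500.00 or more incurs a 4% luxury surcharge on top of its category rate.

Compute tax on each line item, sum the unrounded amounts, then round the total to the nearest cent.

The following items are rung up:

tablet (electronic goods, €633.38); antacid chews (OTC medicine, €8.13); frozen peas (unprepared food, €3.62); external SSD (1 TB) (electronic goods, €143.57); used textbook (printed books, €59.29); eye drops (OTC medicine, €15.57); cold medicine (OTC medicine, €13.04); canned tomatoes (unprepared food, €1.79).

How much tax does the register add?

€56.57

Tablet €633.38: electronic goods → 3.5% + 4% surcharge = 7.5% → €47.5035
Antacid chews €8.13: OTC medicine → 5.25% → €0.426825
Frozen peas €3.62: unprepared food → 3.5% → €0.1267
External SSD (1 TB) €143.57: electronic goods → 3.5% → €5.02495
Used textbook €59.29: printed books → 3.25% → €1.926925
Eye drops €15.57: OTC medicine → 5.25% → €0.817425
Cold medicine €13.04: OTC medicine → 5.25% → €0.6846
Canned tomatoes €1.79: unprepared food → 3.5% → €0.06265
Unrounded tax sum = €56.573575 → €56.57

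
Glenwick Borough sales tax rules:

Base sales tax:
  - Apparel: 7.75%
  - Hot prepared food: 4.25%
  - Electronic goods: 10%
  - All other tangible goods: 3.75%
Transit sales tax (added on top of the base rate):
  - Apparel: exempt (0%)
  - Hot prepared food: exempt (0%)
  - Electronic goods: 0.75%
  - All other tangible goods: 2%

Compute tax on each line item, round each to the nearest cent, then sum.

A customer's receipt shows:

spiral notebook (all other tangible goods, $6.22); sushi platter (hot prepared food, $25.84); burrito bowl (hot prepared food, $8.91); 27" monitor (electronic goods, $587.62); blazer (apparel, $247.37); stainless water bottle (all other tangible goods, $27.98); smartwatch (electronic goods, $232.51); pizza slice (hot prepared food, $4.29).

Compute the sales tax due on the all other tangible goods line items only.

$1.97

Spiral notebook $6.22: all other tangible goods → 3.75% + 2% transit = 5.75% → $0.36
Stainless water bottle $27.98: all other tangible goods → 3.75% + 2% transit = 5.75% → $1.61
Tax on all other tangible goods = $0.36 + $1.61 = $1.97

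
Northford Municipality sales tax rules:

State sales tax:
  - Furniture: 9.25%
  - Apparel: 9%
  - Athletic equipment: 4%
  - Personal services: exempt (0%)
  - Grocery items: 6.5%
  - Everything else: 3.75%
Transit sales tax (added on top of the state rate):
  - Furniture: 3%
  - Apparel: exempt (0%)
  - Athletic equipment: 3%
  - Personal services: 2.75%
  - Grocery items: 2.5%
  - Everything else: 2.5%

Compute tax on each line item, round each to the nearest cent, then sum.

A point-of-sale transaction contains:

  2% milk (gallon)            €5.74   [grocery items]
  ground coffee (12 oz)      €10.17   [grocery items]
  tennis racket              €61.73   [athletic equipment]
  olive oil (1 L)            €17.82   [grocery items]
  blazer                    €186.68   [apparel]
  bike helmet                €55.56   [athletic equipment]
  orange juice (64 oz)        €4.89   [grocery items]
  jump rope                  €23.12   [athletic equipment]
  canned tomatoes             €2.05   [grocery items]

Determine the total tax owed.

€30.29

2% milk (gallon) €5.74: grocery items → 6.5% + 2.5% transit = 9% → €0.52
Ground coffee (12 oz) €10.17: grocery items → 6.5% + 2.5% transit = 9% → €0.92
Tennis racket €61.73: athletic equipment → 4% + 3% transit = 7% → €4.32
Olive oil (1 L) €17.82: grocery items → 6.5% + 2.5% transit = 9% → €1.60
Blazer €186.68: apparel → 9% + 0% transit = 9% → €16.80
Bike helmet €55.56: athletic equipment → 4% + 3% transit = 7% → €3.89
Orange juice (64 oz) €4.89: grocery items → 6.5% + 2.5% transit = 9% → €0.44
Jump rope €23.12: athletic equipment → 4% + 3% transit = 7% → €1.62
Canned tomatoes €2.05: grocery items → 6.5% + 2.5% transit = 9% → €0.18
Total tax = €0.52 + €0.92 + €4.32 + €1.60 + €16.80 + €3.89 + €0.44 + €1.62 + €0.18 = €30.29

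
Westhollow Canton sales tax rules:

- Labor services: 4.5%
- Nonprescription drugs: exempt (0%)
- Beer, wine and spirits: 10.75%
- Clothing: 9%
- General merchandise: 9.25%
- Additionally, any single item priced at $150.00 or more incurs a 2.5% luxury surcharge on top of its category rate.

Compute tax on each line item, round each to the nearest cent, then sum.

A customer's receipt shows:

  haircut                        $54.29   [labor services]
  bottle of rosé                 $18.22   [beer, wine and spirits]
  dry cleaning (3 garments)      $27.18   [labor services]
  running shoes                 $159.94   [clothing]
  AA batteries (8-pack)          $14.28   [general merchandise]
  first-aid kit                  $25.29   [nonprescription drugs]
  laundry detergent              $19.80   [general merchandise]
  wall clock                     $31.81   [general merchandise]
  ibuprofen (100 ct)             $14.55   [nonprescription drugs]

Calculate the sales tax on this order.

$30.10

Haircut $54.29: labor services → 4.5% → $2.44
Bottle of rosé $18.22: beer, wine and spirits → 10.75% → $1.96
Dry cleaning (3 garments) $27.18: labor services → 4.5% → $1.22
Running shoes $159.94: clothing → 9% + 2.5% surcharge = 11.5% → $18.39
AA batteries (8-pack) $14.28: general merchandise → 9.25% → $1.32
First-aid kit $25.29: nonprescription drugs → 0% → $0.00
Laundry detergent $19.80: general merchandise → 9.25% → $1.83
Wall clock $31.81: general merchandise → 9.25% → $2.94
Ibuprofen (100 ct) $14.55: nonprescription drugs → 0% → $0.00
Total tax = $2.44 + $1.96 + $1.22 + $18.39 + $1.32 + $1.83 + $2.94 = $30.10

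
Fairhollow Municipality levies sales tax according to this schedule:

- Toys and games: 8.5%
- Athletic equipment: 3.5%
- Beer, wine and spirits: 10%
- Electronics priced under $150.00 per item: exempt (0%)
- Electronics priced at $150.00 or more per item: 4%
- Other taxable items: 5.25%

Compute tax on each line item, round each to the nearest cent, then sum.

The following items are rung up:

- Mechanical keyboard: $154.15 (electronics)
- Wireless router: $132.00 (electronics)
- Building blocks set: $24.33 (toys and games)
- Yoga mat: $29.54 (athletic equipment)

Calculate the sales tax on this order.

$9.27

Mechanical keyboard $154.15: electronics, $150.00 or more → 4% → $6.17
Wireless router $132.00: electronics, under $150.00 → 0% → $0.00
Building blocks set $24.33: toys and games → 8.5% → $2.07
Yoga mat $29.54: athletic equipment → 3.5% → $1.03
Total tax = $6.17 + $2.07 + $1.03 = $9.27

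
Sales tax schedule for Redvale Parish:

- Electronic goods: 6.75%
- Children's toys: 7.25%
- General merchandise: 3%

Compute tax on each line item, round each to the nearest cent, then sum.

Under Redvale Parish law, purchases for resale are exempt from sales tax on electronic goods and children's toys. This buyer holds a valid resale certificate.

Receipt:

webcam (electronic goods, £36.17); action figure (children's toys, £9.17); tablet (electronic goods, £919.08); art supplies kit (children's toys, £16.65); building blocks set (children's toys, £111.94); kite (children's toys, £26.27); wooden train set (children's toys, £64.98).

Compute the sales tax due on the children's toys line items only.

Action figure £9.17: children's toys, buyer-exempt → 0% → £0.00
Art supplies kit £16.65: children's toys, buyer-exempt → 0% → £0.00
Building blocks set £111.94: children's toys, buyer-exempt → 0% → £0.00
Kite £26.27: children's toys, buyer-exempt → 0% → £0.00
Wooden train set £64.98: children's toys, buyer-exempt → 0% → £0.00
Tax on children's toys = £0.00 + £0.00 + £0.00 + £0.00 + £0.00 = £0.00

£0.00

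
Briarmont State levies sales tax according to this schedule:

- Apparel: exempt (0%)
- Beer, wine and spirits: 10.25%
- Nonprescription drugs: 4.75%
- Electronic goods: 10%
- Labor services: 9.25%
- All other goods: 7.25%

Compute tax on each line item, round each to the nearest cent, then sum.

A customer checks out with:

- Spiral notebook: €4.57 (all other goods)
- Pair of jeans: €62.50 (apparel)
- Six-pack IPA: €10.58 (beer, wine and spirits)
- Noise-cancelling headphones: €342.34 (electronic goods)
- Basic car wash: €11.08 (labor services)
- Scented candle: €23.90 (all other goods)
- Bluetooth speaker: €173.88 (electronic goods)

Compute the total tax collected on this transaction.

Spiral notebook €4.57: all other goods → 7.25% → €0.33
Pair of jeans €62.50: apparel → 0% → €0.00
Six-pack IPA €10.58: beer, wine and spirits → 10.25% → €1.08
Noise-cancelling headphones €342.34: electronic goods → 10% → €34.23
Basic car wash €11.08: labor services → 9.25% → €1.02
Scented candle €23.90: all other goods → 7.25% → €1.73
Bluetooth speaker €173.88: electronic goods → 10% → €17.39
Total tax = €0.33 + €1.08 + €34.23 + €1.02 + €1.73 + €17.39 = €55.78

€55.78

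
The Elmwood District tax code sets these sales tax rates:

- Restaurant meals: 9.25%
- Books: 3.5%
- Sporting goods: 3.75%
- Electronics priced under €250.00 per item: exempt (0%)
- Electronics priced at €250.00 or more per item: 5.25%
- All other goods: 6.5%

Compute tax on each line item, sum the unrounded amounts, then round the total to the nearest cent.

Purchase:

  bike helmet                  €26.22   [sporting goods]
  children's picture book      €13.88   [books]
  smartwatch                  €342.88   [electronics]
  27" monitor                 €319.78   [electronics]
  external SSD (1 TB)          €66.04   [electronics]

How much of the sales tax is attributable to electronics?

€34.79

Smartwatch €342.88: electronics, €250.00 or more → 5.25% → €18.0012
27" monitor €319.78: electronics, €250.00 or more → 5.25% → €16.78845
External SSD (1 TB) €66.04: electronics, under €250.00 → 0% → €0.00
Tax on electronics: unrounded sum = €34.78965 → €34.79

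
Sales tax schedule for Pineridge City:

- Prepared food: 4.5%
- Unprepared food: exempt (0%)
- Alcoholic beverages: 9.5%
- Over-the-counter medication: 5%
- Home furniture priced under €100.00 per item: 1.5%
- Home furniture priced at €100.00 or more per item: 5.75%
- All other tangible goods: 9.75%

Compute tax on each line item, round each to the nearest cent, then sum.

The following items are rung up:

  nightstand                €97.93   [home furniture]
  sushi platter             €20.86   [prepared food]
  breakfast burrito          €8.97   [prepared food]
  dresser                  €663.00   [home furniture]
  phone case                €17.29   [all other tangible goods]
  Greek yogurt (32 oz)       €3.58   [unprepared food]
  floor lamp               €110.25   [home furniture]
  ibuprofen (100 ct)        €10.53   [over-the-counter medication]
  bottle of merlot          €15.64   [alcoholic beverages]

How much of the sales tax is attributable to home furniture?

Nightstand €97.93: home furniture, under €100.00 → 1.5% → €1.47
Dresser €663.00: home furniture, €100.00 or more → 5.75% → €38.12
Floor lamp €110.25: home furniture, €100.00 or more → 5.75% → €6.34
Tax on home furniture = €1.47 + €38.12 + €6.34 = €45.93

€45.93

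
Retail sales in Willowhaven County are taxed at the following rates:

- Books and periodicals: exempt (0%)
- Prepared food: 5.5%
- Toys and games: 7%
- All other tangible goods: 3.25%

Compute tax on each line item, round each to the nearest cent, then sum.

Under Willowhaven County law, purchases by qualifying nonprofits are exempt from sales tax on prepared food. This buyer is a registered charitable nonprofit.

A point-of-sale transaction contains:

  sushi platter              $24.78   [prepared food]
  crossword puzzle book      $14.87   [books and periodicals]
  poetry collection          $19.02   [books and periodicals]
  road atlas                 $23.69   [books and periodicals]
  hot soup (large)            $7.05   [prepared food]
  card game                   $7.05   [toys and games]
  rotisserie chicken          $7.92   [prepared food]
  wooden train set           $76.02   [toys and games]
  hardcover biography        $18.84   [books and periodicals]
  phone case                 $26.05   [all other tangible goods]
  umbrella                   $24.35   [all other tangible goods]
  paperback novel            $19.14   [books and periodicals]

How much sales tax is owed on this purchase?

Sushi platter $24.78: prepared food, buyer-exempt → 0% → $0.00
Crossword puzzle book $14.87: books and periodicals → 0% → $0.00
Poetry collection $19.02: books and periodicals → 0% → $0.00
Road atlas $23.69: books and periodicals → 0% → $0.00
Hot soup (large) $7.05: prepared food, buyer-exempt → 0% → $0.00
Card game $7.05: toys and games → 7% → $0.49
Rotisserie chicken $7.92: prepared food, buyer-exempt → 0% → $0.00
Wooden train set $76.02: toys and games → 7% → $5.32
Hardcover biography $18.84: books and periodicals → 0% → $0.00
Phone case $26.05: all other tangible goods → 3.25% → $0.85
Umbrella $24.35: all other tangible goods → 3.25% → $0.79
Paperback novel $19.14: books and periodicals → 0% → $0.00
Total tax = $0.49 + $5.32 + $0.85 + $0.79 = $7.45

$7.45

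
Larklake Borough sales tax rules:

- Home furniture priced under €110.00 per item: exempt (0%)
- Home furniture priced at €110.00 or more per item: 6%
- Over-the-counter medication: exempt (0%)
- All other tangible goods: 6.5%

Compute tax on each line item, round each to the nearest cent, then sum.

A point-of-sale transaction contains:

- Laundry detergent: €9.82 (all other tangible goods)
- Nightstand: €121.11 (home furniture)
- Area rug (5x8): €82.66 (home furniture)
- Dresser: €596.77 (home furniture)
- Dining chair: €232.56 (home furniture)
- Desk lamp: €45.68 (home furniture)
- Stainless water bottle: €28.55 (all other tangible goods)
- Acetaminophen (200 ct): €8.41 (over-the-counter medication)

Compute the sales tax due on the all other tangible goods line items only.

€2.50

Laundry detergent €9.82: all other tangible goods → 6.5% → €0.64
Stainless water bottle €28.55: all other tangible goods → 6.5% → €1.86
Tax on all other tangible goods = €0.64 + €1.86 = €2.50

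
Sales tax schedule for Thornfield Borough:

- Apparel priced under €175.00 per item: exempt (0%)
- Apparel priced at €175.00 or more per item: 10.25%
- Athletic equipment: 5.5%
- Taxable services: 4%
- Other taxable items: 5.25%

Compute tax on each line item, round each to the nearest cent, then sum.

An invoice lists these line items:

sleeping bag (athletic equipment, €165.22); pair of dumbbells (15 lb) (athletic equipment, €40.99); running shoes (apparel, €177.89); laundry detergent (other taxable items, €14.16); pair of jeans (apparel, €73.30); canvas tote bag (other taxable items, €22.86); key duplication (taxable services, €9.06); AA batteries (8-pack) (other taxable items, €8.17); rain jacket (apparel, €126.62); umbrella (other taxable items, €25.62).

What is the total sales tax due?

€33.65

Sleeping bag €165.22: athletic equipment → 5.5% → €9.09
Pair of dumbbells (15 lb) €40.99: athletic equipment → 5.5% → €2.25
Running shoes €177.89: apparel, €175.00 or more → 10.25% → €18.23
Laundry detergent €14.16: other taxable items → 5.25% → €0.74
Pair of jeans €73.30: apparel, under €175.00 → 0% → €0.00
Canvas tote bag €22.86: other taxable items → 5.25% → €1.20
Key duplication €9.06: taxable services → 4% → €0.36
AA batteries (8-pack) €8.17: other taxable items → 5.25% → €0.43
Rain jacket €126.62: apparel, under €175.00 → 0% → €0.00
Umbrella €25.62: other taxable items → 5.25% → €1.35
Total tax = €9.09 + €2.25 + €18.23 + €0.74 + €1.20 + €0.36 + €0.43 + €1.35 = €33.65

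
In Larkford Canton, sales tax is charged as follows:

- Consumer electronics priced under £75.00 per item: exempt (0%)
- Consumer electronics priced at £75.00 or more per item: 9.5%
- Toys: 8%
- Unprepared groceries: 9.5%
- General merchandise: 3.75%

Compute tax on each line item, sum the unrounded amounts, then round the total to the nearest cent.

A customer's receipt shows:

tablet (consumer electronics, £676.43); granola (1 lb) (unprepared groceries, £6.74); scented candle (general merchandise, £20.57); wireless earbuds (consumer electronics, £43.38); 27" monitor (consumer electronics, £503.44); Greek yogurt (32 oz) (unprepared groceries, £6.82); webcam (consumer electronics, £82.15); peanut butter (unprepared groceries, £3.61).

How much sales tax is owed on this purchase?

Tablet £676.43: consumer electronics, £75.00 or more → 9.5% → £64.26085
Granola (1 lb) £6.74: unprepared groceries → 9.5% → £0.6403
Scented candle £20.57: general merchandise → 3.75% → £0.771375
Wireless earbuds £43.38: consumer electronics, under £75.00 → 0% → £0.00
27" monitor £503.44: consumer electronics, £75.00 or more → 9.5% → £47.8268
Greek yogurt (32 oz) £6.82: unprepared groceries → 9.5% → £0.6479
Webcam £82.15: consumer electronics, £75.00 or more → 9.5% → £7.80425
Peanut butter £3.61: unprepared groceries → 9.5% → £0.34295
Unrounded tax sum = £122.294425 → £122.29

£122.29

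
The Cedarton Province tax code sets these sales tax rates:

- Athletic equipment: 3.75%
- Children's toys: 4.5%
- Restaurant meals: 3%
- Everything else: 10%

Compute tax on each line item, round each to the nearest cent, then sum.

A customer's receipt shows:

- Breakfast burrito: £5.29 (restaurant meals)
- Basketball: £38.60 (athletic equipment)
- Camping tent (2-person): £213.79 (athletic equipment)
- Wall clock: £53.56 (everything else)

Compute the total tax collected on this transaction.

£14.99

Breakfast burrito £5.29: restaurant meals → 3% → £0.16
Basketball £38.60: athletic equipment → 3.75% → £1.45
Camping tent (2-person) £213.79: athletic equipment → 3.75% → £8.02
Wall clock £53.56: everything else → 10% → £5.36
Total tax = £0.16 + £1.45 + £8.02 + £5.36 = £14.99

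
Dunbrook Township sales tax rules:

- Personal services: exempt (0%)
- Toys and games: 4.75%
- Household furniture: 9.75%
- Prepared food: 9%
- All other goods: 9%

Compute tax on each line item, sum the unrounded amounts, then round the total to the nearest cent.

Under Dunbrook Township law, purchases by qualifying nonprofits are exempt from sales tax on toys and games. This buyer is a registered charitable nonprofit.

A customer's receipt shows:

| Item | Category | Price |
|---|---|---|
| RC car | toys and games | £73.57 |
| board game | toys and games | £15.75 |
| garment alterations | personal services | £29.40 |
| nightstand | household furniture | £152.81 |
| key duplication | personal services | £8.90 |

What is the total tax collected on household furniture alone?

£14.90

Nightstand £152.81: household furniture → 9.75% → £14.898975
Tax on household furniture: unrounded sum = £14.898975 → £14.90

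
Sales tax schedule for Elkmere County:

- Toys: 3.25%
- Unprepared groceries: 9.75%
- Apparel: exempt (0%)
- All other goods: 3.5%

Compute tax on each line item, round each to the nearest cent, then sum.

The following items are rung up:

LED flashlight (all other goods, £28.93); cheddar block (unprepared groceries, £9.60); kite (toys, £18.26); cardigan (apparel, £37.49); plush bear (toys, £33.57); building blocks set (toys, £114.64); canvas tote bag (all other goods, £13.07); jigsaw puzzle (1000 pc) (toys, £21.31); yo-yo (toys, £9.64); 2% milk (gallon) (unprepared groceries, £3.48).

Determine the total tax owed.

£9.16

LED flashlight £28.93: all other goods → 3.5% → £1.01
Cheddar block £9.60: unprepared groceries → 9.75% → £0.94
Kite £18.26: toys → 3.25% → £0.59
Cardigan £37.49: apparel → 0% → £0.00
Plush bear £33.57: toys → 3.25% → £1.09
Building blocks set £114.64: toys → 3.25% → £3.73
Canvas tote bag £13.07: all other goods → 3.5% → £0.46
Jigsaw puzzle (1000 pc) £21.31: toys → 3.25% → £0.69
Yo-yo £9.64: toys → 3.25% → £0.31
2% milk (gallon) £3.48: unprepared groceries → 9.75% → £0.34
Total tax = £1.01 + £0.94 + £0.59 + £1.09 + £3.73 + £0.46 + £0.69 + £0.31 + £0.34 = £9.16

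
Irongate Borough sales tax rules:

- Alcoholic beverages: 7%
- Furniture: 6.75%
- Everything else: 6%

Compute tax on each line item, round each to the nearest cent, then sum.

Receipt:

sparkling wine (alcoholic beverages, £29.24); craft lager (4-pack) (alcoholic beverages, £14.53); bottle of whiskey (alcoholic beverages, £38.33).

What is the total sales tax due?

Sparkling wine £29.24: alcoholic beverages → 7% → £2.05
Craft lager (4-pack) £14.53: alcoholic beverages → 7% → £1.02
Bottle of whiskey £38.33: alcoholic beverages → 7% → £2.68
Total tax = £2.05 + £1.02 + £2.68 = £5.75

£5.75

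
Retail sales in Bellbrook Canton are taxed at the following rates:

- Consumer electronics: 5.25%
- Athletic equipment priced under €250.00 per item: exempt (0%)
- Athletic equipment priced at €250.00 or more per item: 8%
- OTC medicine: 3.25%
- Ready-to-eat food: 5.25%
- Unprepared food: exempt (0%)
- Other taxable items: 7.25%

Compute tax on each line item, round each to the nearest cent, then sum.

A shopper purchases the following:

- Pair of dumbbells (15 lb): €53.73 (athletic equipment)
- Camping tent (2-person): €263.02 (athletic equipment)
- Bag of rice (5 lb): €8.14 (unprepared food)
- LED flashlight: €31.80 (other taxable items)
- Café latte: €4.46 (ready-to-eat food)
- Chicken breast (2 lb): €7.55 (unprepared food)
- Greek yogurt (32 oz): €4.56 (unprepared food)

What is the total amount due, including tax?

€396.84

Pair of dumbbells (15 lb) €53.73: athletic equipment, under €250.00 → 0% → €0.00
Camping tent (2-person) €263.02: athletic equipment, €250.00 or more → 8% → €21.04
Bag of rice (5 lb) €8.14: unprepared food → 0% → €0.00
LED flashlight €31.80: other taxable items → 7.25% → €2.31
Café latte €4.46: ready-to-eat food → 5.25% → €0.23
Chicken breast (2 lb) €7.55: unprepared food → 0% → €0.00
Greek yogurt (32 oz) €4.56: unprepared food → 0% → €0.00
Subtotal = €373.26; tax = €23.58; total due = €396.84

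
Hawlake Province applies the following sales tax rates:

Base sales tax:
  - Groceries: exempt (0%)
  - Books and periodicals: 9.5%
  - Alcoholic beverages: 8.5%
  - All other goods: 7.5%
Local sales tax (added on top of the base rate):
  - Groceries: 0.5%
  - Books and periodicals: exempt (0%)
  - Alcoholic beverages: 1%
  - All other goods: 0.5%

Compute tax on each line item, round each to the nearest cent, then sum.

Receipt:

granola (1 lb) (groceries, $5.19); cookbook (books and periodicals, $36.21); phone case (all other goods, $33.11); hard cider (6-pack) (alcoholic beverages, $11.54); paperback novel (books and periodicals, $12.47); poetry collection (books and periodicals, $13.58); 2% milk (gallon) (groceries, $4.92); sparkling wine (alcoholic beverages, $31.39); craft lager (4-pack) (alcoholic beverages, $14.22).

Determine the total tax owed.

$14.04

Granola (1 lb) $5.19: groceries → 0% + 0.5% local = 0.5% → $0.03
Cookbook $36.21: books and periodicals → 9.5% + 0% local = 9.5% → $3.44
Phone case $33.11: all other goods → 7.5% + 0.5% local = 8% → $2.65
Hard cider (6-pack) $11.54: alcoholic beverages → 8.5% + 1% local = 9.5% → $1.10
Paperback novel $12.47: books and periodicals → 9.5% + 0% local = 9.5% → $1.18
Poetry collection $13.58: books and periodicals → 9.5% + 0% local = 9.5% → $1.29
2% milk (gallon) $4.92: groceries → 0% + 0.5% local = 0.5% → $0.02
Sparkling wine $31.39: alcoholic beverages → 8.5% + 1% local = 9.5% → $2.98
Craft lager (4-pack) $14.22: alcoholic beverages → 8.5% + 1% local = 9.5% → $1.35
Total tax = $0.03 + $3.44 + $2.65 + $1.10 + $1.18 + $1.29 + $0.02 + $2.98 + $1.35 = $14.04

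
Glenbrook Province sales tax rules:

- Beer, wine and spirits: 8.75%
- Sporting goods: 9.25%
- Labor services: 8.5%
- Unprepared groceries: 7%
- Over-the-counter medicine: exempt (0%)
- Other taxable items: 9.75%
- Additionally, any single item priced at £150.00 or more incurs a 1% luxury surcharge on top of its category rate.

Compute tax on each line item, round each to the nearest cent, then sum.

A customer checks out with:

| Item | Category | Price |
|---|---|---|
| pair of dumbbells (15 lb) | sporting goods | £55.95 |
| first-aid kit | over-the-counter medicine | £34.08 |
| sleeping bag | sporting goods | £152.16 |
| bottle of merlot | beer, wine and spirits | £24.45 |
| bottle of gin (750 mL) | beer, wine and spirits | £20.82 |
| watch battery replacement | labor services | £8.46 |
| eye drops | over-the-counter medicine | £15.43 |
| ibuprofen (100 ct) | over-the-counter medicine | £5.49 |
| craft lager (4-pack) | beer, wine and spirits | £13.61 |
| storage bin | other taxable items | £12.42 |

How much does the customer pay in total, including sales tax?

£370.73

Pair of dumbbells (15 lb) £55.95: sporting goods → 9.25% → £5.18
First-aid kit £34.08: over-the-counter medicine → 0% → £0.00
Sleeping bag £152.16: sporting goods → 9.25% + 1% surcharge = 10.25% → £15.60
Bottle of merlot £24.45: beer, wine and spirits → 8.75% → £2.14
Bottle of gin (750 mL) £20.82: beer, wine and spirits → 8.75% → £1.82
Watch battery replacement £8.46: labor services → 8.5% → £0.72
Eye drops £15.43: over-the-counter medicine → 0% → £0.00
Ibuprofen (100 ct) £5.49: over-the-counter medicine → 0% → £0.00
Craft lager (4-pack) £13.61: beer, wine and spirits → 8.75% → £1.19
Storage bin £12.42: other taxable items → 9.75% → £1.21
Subtotal = £342.87; tax = £27.86; total due = £370.73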